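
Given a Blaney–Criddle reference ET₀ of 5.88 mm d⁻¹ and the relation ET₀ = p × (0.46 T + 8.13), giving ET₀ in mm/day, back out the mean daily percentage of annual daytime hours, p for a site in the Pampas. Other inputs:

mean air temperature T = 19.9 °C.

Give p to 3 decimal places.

p = ET₀ / (0.46 T + 8.13) = 5.88 / (0.46 × 19.9 + 8.13) = 5.88 / 17.284 = 0.3402

0.340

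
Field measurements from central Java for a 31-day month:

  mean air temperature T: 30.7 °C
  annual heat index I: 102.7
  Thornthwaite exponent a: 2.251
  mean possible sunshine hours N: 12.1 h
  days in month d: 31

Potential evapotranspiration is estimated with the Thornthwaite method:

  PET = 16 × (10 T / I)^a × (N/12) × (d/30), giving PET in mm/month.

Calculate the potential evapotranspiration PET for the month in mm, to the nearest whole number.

10T/I = 10 × 30.7 / 102.7 = 2.9893
(10T/I)^a = 2.9893^2.251 = 11.7627
Uncorrected PET = 16 × 11.7627 = 188.203 mm
Correction = (N/12)(d/30) = (12.1/12)(31/30) = 1.0419
PET = 188.203 × 1.0419 = 196.089 mm/month

196 mm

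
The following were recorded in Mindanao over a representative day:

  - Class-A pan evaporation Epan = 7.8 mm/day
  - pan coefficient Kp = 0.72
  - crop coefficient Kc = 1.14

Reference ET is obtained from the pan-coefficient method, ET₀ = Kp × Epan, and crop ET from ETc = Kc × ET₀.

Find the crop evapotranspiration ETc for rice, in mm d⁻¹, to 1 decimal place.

ET₀ = 0.72 × 7.8 = 5.6160 mm/d
ETc = Kc × ET₀ = 1.14 × 5.6160 = 6.4022 mm/d

6.4 mm d⁻¹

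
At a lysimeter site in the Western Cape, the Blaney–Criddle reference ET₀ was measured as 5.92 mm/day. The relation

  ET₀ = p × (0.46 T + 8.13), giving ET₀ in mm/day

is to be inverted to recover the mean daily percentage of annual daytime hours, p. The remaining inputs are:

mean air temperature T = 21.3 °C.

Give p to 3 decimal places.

p = ET₀ / (0.46 T + 8.13) = 5.92 / (0.46 × 21.3 + 8.13) = 5.92 / 17.928 = 0.3302

0.330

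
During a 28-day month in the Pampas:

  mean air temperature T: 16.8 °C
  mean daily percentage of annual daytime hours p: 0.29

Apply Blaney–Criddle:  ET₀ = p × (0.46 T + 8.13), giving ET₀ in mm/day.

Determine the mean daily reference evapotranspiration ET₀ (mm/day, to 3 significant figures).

4.60 mm/day

ET₀ = 0.29 × (0.46 × 16.8 + 8.13) = 0.29 × 15.858 = 4.5988 mm/d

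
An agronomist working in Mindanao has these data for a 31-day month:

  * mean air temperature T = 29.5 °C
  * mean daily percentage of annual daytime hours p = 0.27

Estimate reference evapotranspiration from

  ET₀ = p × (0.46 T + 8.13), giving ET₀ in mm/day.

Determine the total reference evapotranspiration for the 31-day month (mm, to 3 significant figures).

ET₀ = 0.27 × (0.46 × 29.5 + 8.13) = 0.27 × 21.700 = 5.8590 mm/d
Monthly total = 5.8590 × 31 = 181.629 mm

182 mm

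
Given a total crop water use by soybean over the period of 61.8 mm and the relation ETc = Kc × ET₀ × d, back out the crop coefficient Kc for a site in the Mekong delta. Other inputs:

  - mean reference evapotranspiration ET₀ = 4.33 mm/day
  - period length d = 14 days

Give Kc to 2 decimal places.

1.02

ETc = Kc × ET₀ × d  ⇒  Kc = ETc / (ET₀ × d)
Kc = 61.8 / (4.33 × 14) = 61.8 / 60.62 = 1.0195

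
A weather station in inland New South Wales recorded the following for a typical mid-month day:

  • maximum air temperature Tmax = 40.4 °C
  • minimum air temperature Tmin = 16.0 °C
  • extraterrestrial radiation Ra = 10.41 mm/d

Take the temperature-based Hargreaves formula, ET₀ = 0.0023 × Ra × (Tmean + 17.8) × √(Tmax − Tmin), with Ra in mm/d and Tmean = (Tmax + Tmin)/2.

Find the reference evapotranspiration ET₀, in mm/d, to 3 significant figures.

Tmean = (40.4 + 16.0)/2 = 28.20 °C
ET₀ = 0.0023 × 10.41 × (28.20 + 17.8) × √24.4 = 0.0023 × 10.41 × 46.00 × 4.9396 = 5.4404 mm/d

5.44 mm/d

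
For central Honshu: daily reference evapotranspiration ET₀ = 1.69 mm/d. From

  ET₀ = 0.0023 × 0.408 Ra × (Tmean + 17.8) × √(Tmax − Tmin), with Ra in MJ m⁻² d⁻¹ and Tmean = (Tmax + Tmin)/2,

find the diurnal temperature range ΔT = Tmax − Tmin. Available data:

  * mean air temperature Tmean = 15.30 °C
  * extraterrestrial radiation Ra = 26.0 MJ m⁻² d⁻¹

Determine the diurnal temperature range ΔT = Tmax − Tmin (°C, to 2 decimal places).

4.38 °C

√ΔT = ET₀ / [0.0023 × 0.408 × Ra × (Tmean+17.8)] = 1.69 / (0.0023 × 10.6080 × 33.10) = 2.0927
ΔT = 2.0927² = 4.379 °C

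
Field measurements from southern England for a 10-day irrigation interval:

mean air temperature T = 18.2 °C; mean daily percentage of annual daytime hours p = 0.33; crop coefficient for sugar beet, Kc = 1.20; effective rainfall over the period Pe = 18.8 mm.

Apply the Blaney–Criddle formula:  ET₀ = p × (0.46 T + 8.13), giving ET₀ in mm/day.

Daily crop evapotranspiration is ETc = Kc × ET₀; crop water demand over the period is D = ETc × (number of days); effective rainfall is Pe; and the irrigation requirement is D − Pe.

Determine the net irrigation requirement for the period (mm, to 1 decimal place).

46.5 mm

ET₀ = 0.33 × (0.46 × 18.2 + 8.13) = 0.33 × 16.502 = 5.4457 mm/d
ETc = Kc × ET₀ = 1.20 × 5.4457 = 6.5348 mm/d
Crop demand D = ETc × 10 d = 6.5348 × 10 = 65.348 mm
D − Pe = 65.348 − 18.8 = 46.548 mm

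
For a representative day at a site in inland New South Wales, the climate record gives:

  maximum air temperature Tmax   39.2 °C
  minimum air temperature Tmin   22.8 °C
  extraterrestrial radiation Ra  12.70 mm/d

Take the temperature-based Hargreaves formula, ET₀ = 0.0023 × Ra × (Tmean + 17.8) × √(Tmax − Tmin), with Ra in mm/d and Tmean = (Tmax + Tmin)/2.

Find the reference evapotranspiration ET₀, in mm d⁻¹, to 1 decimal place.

5.8 mm d⁻¹

Tmean = (39.2 + 22.8)/2 = 31.00 °C
ET₀ = 0.0023 × 12.70 × (31.00 + 17.8) × √16.4 = 0.0023 × 12.70 × 48.80 × 4.0497 = 5.7726 mm/d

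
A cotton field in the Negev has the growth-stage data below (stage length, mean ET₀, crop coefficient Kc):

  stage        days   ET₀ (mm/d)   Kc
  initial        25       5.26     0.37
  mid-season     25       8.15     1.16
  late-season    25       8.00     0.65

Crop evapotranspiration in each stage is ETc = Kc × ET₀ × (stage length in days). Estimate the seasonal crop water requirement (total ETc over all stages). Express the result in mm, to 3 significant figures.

415 mm

initial: 0.37 × 5.26 × 25 = 48.66 mm
mid-season: 1.16 × 8.15 × 25 = 236.35 mm
late-season: 0.65 × 8.00 × 25 = 130.00 mm
Seasonal total = 415.01 mm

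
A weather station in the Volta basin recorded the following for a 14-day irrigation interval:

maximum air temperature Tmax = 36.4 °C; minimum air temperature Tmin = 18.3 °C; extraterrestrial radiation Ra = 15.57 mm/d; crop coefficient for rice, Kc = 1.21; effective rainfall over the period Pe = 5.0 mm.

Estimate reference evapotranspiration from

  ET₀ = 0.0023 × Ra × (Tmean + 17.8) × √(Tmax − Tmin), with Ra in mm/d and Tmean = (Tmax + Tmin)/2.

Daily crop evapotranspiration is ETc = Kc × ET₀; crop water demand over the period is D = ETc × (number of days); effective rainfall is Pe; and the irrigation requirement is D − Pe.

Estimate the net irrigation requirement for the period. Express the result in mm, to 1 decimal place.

111.5 mm

Tmean = (36.4 + 18.3)/2 = 27.35 °C
ET₀ = 0.0023 × 15.57 × (27.35 + 17.8) × √18.1 = 0.0023 × 15.57 × 45.15 × 4.2544 = 6.8788 mm/d
ETc = Kc × ET₀ = 1.21 × 6.8788 = 8.3233 mm/d
Crop demand D = ETc × 14 d = 8.3233 × 14 = 116.526 mm
D − Pe = 116.526 − 5.0 = 111.526 mm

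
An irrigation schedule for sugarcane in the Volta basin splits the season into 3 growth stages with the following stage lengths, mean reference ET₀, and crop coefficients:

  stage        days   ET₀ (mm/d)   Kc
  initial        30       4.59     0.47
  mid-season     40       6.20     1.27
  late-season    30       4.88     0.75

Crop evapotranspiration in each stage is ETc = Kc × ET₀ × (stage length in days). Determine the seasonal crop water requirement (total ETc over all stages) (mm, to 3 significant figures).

initial: 0.47 × 4.59 × 30 = 64.72 mm
mid-season: 1.27 × 6.20 × 40 = 314.96 mm
late-season: 0.75 × 4.88 × 30 = 109.80 mm
Seasonal total = 489.48 mm

489 mm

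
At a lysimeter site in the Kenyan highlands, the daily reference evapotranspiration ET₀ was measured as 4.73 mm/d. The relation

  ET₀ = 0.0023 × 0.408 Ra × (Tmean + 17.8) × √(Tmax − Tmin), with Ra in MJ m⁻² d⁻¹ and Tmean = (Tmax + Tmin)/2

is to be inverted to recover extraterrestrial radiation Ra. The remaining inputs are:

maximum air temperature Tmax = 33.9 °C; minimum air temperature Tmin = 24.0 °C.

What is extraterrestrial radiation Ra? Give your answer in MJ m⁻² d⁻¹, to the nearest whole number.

Tmean = (33.9+24.0)/2 = 28.95 °C; ΔT = 9.9
Ra = ET₀ / [0.0023 × 0.408 × (Tmean+17.8) × √ΔT]
   = 4.73 / (0.0023 × 0.408 × 46.75 × 3.1464) = 34.267 MJ m⁻² d⁻¹

34 MJ m⁻² d⁻¹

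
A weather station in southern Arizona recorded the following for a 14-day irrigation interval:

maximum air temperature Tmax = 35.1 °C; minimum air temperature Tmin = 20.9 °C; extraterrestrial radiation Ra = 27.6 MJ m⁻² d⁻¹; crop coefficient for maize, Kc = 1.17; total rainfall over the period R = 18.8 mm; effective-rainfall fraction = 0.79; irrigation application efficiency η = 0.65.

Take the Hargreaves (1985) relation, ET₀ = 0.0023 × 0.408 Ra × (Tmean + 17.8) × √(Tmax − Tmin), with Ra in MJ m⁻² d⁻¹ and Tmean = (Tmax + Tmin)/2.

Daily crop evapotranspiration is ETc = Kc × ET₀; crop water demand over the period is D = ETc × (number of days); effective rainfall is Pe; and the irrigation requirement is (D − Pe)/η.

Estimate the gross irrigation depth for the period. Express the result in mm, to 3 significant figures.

Tmean = (35.1 + 20.9)/2 = 28.00 °C
0.408 Ra = 0.408 × 27.6 = 11.2608 mm/d equivalent
ET₀ = 0.0023 × 11.2608 × (28.00 + 17.8) × √14.2 = 0.0023 × 11.2608 × 45.80 × 3.7683 = 4.4700 mm/d
ETc = Kc × ET₀ = 1.17 × 4.4700 = 5.2299 mm/d
Crop demand D = ETc × 14 d = 5.2299 × 14 = 73.219 mm
Pe = 0.79 × 18.8 = 14.852 mm
D − Pe = 73.219 − 14.852 = 58.367 mm
Gross irrigation = 58.367 / 0.65 = 89.795 mm

89.8 mm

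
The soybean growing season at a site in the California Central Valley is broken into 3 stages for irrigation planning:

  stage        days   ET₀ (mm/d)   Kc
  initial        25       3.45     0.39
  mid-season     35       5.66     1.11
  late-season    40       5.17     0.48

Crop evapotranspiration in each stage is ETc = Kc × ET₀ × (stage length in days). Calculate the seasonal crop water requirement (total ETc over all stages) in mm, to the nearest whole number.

353 mm

initial: 0.39 × 3.45 × 25 = 33.64 mm
mid-season: 1.11 × 5.66 × 35 = 219.89 mm
late-season: 0.48 × 5.17 × 40 = 99.26 mm
Seasonal total = 352.79 mm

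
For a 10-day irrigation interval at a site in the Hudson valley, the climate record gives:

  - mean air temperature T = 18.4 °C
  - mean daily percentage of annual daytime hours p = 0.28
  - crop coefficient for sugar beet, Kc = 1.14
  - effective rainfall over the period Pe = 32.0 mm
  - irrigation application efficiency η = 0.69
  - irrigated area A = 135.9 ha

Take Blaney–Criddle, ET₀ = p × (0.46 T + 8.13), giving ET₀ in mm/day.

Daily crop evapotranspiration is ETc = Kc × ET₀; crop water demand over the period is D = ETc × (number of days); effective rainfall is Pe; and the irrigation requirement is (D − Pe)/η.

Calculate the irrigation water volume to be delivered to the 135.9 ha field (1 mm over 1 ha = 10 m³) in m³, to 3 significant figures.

41300 m³

ET₀ = 0.28 × (0.46 × 18.4 + 8.13) = 0.28 × 16.594 = 4.6463 mm/d
ETc = Kc × ET₀ = 1.14 × 4.6463 = 5.2968 mm/d
Crop demand D = ETc × 10 d = 5.2968 × 10 = 52.968 mm
D − Pe = 52.968 − 32.0 = 20.968 mm
Gross irrigation = 20.968 / 0.69 = 30.388 mm
Volume = 30.388 mm × 135.9 ha × 10 = 41297.3 m³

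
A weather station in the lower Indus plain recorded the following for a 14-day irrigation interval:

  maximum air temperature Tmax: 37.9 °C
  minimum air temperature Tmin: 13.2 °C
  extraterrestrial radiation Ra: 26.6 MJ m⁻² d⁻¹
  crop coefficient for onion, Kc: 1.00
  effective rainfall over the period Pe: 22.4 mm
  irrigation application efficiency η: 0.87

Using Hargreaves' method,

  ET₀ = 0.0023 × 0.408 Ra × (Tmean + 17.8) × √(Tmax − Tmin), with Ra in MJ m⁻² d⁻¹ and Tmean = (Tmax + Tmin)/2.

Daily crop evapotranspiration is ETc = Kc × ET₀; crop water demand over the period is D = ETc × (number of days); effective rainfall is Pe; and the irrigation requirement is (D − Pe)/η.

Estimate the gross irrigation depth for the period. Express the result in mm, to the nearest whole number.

61 mm

Tmean = (37.9 + 13.2)/2 = 25.55 °C
0.408 Ra = 0.408 × 26.6 = 10.8528 mm/d equivalent
ET₀ = 0.0023 × 10.8528 × (25.55 + 17.8) × √24.7 = 0.0023 × 10.8528 × 43.35 × 4.9699 = 5.3778 mm/d
ETc = Kc × ET₀ = 1.00 × 5.3778 = 5.3778 mm/d
Crop demand D = ETc × 14 d = 5.3778 × 14 = 75.289 mm
D − Pe = 75.289 − 22.4 = 52.889 mm
Gross irrigation = 52.889 / 0.87 = 60.792 mm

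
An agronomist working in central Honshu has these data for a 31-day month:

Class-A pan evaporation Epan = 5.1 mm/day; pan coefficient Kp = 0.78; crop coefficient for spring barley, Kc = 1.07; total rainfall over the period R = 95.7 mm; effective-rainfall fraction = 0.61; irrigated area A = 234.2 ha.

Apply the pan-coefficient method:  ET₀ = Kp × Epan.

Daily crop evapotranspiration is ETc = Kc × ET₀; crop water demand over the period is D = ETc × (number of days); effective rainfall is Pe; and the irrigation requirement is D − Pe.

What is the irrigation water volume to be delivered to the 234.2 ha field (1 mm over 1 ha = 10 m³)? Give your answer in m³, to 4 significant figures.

172300 m³

ET₀ = 0.78 × 5.1 = 3.9780 mm/d
ETc = Kc × ET₀ = 1.07 × 3.9780 = 4.2565 mm/d
Crop demand D = ETc × 31 d = 4.2565 × 31 = 131.952 mm
Pe = 0.61 × 95.7 = 58.377 mm
D − Pe = 131.952 − 58.377 = 73.575 mm
Volume = 73.575 mm × 234.2 ha × 10 = 172312.7 m³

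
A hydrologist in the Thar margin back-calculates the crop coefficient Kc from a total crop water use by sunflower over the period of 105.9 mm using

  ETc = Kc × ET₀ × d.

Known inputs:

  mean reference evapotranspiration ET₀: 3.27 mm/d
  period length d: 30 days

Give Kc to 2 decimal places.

1.08

ETc = Kc × ET₀ × d  ⇒  Kc = ETc / (ET₀ × d)
Kc = 105.9 / (3.27 × 30) = 105.9 / 98.10 = 1.0795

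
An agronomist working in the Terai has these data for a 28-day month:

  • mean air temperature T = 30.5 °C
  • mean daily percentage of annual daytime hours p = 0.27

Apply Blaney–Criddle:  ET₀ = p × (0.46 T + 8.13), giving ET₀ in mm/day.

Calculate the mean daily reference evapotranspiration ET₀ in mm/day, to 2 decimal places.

5.98 mm/day

ET₀ = 0.27 × (0.46 × 30.5 + 8.13) = 0.27 × 22.160 = 5.9832 mm/d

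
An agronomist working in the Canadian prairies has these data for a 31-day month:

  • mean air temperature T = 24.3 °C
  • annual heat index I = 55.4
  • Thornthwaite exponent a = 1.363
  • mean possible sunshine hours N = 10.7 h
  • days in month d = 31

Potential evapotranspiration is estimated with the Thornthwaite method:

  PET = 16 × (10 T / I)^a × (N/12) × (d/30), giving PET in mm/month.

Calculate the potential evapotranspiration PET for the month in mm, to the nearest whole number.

10T/I = 10 × 24.3 / 55.4 = 4.3863
(10T/I)^a = 4.3863^1.363 = 7.5021
Uncorrected PET = 16 × 7.5021 = 120.034 mm
Correction = (N/12)(d/30) = (10.7/12)(31/30) = 0.9214
PET = 120.034 × 0.9214 = 110.599 mm/month

111 mm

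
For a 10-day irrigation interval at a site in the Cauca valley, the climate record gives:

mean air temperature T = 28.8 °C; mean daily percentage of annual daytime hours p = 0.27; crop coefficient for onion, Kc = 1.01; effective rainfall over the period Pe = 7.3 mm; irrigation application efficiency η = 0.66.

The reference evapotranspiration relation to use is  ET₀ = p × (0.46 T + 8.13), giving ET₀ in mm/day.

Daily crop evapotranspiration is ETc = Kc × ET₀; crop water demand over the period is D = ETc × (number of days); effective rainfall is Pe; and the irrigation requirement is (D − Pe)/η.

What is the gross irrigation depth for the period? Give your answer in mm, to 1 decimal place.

ET₀ = 0.27 × (0.46 × 28.8 + 8.13) = 0.27 × 21.378 = 5.7721 mm/d
ETc = Kc × ET₀ = 1.01 × 5.7721 = 5.8298 mm/d
Crop demand D = ETc × 10 d = 5.8298 × 10 = 58.298 mm
D − Pe = 58.298 − 7.3 = 50.998 mm
Gross irrigation = 50.998 / 0.66 = 77.270 mm

77.3 mm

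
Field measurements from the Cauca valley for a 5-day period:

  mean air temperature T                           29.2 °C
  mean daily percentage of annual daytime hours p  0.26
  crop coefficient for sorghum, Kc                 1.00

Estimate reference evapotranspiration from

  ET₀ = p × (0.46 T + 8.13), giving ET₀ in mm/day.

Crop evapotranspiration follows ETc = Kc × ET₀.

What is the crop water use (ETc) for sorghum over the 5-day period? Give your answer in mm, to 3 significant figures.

28.0 mm

ET₀ = 0.26 × (0.46 × 29.2 + 8.13) = 0.26 × 21.562 = 5.6061 mm/d
ETc = Kc × ET₀ = 1.00 × 5.6061 = 5.6061 mm/d
Over 5 days: 5.6061 × 5 = 28.031 mm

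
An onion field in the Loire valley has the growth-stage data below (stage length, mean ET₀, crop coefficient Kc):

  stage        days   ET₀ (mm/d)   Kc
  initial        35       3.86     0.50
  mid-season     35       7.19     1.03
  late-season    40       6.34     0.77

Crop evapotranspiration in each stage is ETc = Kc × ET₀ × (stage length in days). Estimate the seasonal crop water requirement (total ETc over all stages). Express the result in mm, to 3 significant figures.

522 mm

initial: 0.50 × 3.86 × 35 = 67.55 mm
mid-season: 1.03 × 7.19 × 35 = 259.20 mm
late-season: 0.77 × 6.34 × 40 = 195.27 mm
Seasonal total = 522.02 mm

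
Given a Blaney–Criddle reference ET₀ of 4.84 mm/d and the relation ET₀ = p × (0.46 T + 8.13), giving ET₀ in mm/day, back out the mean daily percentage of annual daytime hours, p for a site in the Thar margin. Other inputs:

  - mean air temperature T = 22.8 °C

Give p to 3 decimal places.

0.260

p = ET₀ / (0.46 T + 8.13) = 4.84 / (0.46 × 22.8 + 8.13) = 4.84 / 18.618 = 0.2600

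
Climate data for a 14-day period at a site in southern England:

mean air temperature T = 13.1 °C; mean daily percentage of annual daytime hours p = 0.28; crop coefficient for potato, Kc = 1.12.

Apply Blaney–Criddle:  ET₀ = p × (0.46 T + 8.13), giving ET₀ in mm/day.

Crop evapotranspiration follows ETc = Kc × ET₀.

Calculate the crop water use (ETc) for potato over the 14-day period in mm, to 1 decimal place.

ET₀ = 0.28 × (0.46 × 13.1 + 8.13) = 0.28 × 14.156 = 3.9637 mm/d
ETc = Kc × ET₀ = 1.12 × 3.9637 = 4.4393 mm/d
Over 14 days: 4.4393 × 14 = 62.150 mm

62.2 mm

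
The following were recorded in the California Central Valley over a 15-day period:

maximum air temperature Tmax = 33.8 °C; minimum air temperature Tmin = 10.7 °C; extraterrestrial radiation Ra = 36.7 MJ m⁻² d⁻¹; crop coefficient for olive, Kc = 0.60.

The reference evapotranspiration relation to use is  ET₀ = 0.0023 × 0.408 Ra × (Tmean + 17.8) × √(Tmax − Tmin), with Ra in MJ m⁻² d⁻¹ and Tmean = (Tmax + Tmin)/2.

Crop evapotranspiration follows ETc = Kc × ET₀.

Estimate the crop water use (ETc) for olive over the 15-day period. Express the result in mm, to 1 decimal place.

59.7 mm

Tmean = (33.8 + 10.7)/2 = 22.25 °C
0.408 Ra = 0.408 × 36.7 = 14.9736 mm/d equivalent
ET₀ = 0.0023 × 14.9736 × (22.25 + 17.8) × √23.1 = 0.0023 × 14.9736 × 40.05 × 4.8062 = 6.6292 mm/d
ETc = Kc × ET₀ = 0.60 × 6.6292 = 3.9775 mm/d
Over 15 days: 3.9775 × 15 = 59.663 mm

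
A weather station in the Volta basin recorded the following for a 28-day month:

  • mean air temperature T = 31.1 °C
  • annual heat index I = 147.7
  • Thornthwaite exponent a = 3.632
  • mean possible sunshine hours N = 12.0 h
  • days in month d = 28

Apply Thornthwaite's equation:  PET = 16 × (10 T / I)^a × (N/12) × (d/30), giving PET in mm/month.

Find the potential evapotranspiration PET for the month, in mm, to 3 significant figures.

223 mm

10T/I = 10 × 31.1 / 147.7 = 2.1056
(10T/I)^a = 2.1056^3.632 = 14.9452
Uncorrected PET = 16 × 14.9452 = 239.123 mm
Correction = (N/12)(d/30) = (12.0/12)(28/30) = 0.9333
PET = 239.123 × 0.9333 = 223.173 mm/month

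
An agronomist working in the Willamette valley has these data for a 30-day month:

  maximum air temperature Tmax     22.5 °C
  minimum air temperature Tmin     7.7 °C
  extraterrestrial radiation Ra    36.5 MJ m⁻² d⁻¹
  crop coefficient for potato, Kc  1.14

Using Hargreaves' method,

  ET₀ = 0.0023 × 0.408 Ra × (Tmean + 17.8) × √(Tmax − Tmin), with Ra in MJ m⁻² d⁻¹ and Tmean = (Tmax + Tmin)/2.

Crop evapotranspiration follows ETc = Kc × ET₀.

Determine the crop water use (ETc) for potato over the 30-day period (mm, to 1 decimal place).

Tmean = (22.5 + 7.7)/2 = 15.10 °C
0.408 Ra = 0.408 × 36.5 = 14.8920 mm/d equivalent
ET₀ = 0.0023 × 14.8920 × (15.10 + 17.8) × √14.8 = 0.0023 × 14.8920 × 32.90 × 3.8471 = 4.3352 mm/d
ETc = Kc × ET₀ = 1.14 × 4.3352 = 4.9421 mm/d
Over 30 days: 4.9421 × 30 = 148.263 mm

148.3 mm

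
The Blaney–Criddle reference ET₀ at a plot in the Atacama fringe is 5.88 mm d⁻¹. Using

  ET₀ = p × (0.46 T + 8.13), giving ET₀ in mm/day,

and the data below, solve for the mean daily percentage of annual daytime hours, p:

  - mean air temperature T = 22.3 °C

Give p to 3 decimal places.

p = ET₀ / (0.46 T + 8.13) = 5.88 / (0.46 × 22.3 + 8.13) = 5.88 / 18.388 = 0.3198

0.320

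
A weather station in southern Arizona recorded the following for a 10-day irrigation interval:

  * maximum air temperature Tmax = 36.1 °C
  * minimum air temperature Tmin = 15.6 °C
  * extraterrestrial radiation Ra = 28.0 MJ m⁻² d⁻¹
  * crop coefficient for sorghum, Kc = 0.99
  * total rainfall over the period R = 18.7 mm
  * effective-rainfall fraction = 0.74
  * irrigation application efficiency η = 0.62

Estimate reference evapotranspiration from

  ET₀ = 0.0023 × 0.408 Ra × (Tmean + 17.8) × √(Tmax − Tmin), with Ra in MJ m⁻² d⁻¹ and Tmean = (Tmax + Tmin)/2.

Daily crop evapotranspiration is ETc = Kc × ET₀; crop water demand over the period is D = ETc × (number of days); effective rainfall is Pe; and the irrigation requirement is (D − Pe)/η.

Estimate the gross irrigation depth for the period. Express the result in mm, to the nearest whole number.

Tmean = (36.1 + 15.6)/2 = 25.85 °C
0.408 Ra = 0.408 × 28.0 = 11.4240 mm/d equivalent
ET₀ = 0.0023 × 11.4240 × (25.85 + 17.8) × √20.5 = 0.0023 × 11.4240 × 43.65 × 4.5277 = 5.1929 mm/d
ETc = Kc × ET₀ = 0.99 × 5.1929 = 5.1410 mm/d
Crop demand D = ETc × 10 d = 5.1410 × 10 = 51.410 mm
Pe = 0.74 × 18.7 = 13.838 mm
D − Pe = 51.410 − 13.838 = 37.572 mm
Gross irrigation = 37.572 / 0.62 = 60.600 mm

61 mm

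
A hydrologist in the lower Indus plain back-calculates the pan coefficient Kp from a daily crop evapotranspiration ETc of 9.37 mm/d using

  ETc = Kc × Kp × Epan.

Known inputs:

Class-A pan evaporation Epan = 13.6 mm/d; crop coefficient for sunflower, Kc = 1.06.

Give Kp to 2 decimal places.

0.65

ETc = Kc × Kp × Epan  ⇒  Kp = ETc / (Kc × Epan)
Kp = 9.37 / (1.06 × 13.6) = 9.37 / 14.416 = 0.6500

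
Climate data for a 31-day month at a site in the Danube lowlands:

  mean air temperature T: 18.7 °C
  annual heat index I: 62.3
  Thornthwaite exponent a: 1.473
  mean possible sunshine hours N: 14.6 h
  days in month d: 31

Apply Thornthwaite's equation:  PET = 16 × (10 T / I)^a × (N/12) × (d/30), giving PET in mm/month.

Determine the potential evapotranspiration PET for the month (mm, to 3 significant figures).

102 mm

10T/I = 10 × 18.7 / 62.3 = 3.0016
(10T/I)^a = 3.0016^1.473 = 5.0482
Uncorrected PET = 16 × 5.0482 = 80.771 mm
Correction = (N/12)(d/30) = (14.6/12)(31/30) = 1.2572
PET = 80.771 × 1.2572 = 101.545 mm/month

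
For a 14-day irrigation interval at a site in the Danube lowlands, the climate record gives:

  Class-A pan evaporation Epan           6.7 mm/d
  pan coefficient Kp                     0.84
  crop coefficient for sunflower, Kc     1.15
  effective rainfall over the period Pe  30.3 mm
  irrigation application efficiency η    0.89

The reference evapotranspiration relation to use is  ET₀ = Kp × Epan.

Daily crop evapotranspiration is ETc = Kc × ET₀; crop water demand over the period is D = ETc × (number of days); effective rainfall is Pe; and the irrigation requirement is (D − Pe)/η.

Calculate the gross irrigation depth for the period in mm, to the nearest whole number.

68 mm

ET₀ = 0.84 × 6.7 = 5.6280 mm/d
ETc = Kc × ET₀ = 1.15 × 5.6280 = 6.4722 mm/d
Crop demand D = ETc × 14 d = 6.4722 × 14 = 90.611 mm
D − Pe = 90.611 − 30.3 = 60.311 mm
Gross irrigation = 60.311 / 0.89 = 67.765 mm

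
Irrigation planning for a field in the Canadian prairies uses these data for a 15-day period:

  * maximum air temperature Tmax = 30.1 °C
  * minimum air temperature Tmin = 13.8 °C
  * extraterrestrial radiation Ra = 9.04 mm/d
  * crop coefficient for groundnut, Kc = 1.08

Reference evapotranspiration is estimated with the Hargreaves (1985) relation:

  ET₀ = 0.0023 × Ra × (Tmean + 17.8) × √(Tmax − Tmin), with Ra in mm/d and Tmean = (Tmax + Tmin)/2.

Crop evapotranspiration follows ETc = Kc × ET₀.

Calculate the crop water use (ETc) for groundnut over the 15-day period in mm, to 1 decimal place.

54.1 mm

Tmean = (30.1 + 13.8)/2 = 21.95 °C
ET₀ = 0.0023 × 9.04 × (21.95 + 17.8) × √16.3 = 0.0023 × 9.04 × 39.75 × 4.0373 = 3.3368 mm/d
ETc = Kc × ET₀ = 1.08 × 3.3368 = 3.6037 mm/d
Over 15 days: 3.6037 × 15 = 54.056 mm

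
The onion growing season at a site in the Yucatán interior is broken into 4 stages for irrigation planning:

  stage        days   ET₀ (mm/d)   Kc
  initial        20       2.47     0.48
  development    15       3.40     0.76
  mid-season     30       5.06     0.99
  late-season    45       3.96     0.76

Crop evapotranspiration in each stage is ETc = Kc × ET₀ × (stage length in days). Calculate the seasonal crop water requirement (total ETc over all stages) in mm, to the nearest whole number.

initial: 0.48 × 2.47 × 20 = 23.71 mm
development: 0.76 × 3.40 × 15 = 38.76 mm
mid-season: 0.99 × 5.06 × 30 = 150.28 mm
late-season: 0.76 × 3.96 × 45 = 135.43 mm
Seasonal total = 348.18 mm

348 mm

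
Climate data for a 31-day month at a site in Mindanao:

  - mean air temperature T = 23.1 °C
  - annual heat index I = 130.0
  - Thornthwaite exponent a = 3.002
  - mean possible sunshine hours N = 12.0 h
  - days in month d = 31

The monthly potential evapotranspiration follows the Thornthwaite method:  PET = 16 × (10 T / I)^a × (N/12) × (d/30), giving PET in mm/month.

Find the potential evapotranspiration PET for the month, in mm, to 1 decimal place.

92.9 mm

10T/I = 10 × 23.1 / 130.0 = 1.7769
(10T/I)^a = 1.7769^3.002 = 5.6168
Uncorrected PET = 16 × 5.6168 = 89.869 mm
Correction = (N/12)(d/30) = (12.0/12)(31/30) = 1.0333
PET = 89.869 × 1.0333 = 92.862 mm/month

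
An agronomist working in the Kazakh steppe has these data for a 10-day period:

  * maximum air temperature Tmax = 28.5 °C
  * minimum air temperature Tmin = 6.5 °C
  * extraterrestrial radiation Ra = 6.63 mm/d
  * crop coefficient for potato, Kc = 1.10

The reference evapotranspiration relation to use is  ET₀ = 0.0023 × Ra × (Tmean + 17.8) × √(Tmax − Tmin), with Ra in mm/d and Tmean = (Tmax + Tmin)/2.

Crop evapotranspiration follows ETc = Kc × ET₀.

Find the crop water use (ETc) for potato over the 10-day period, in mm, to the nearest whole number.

28 mm

Tmean = (28.5 + 6.5)/2 = 17.50 °C
ET₀ = 0.0023 × 6.63 × (17.50 + 17.8) × √22.0 = 0.0023 × 6.63 × 35.30 × 4.6904 = 2.5248 mm/d
ETc = Kc × ET₀ = 1.10 × 2.5248 = 2.7773 mm/d
Over 10 days: 2.7773 × 10 = 27.773 mm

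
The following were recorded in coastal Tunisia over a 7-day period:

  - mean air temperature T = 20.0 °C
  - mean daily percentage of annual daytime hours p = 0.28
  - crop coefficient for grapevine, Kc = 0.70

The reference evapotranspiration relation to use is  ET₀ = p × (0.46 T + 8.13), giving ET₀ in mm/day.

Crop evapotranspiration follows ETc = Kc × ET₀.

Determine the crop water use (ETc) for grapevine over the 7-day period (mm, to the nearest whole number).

ET₀ = 0.28 × (0.46 × 20.0 + 8.13) = 0.28 × 17.330 = 4.8524 mm/d
ETc = Kc × ET₀ = 0.70 × 4.8524 = 3.3967 mm/d
Over 7 days: 3.3967 × 7 = 23.777 mm

24 mm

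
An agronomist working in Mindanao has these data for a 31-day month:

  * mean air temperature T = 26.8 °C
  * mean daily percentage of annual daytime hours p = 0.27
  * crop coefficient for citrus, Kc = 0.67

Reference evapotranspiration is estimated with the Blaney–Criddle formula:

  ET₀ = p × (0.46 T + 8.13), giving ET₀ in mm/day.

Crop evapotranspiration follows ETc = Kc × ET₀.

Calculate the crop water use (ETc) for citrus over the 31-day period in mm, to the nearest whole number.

ET₀ = 0.27 × (0.46 × 26.8 + 8.13) = 0.27 × 20.458 = 5.5237 mm/d
ETc = Kc × ET₀ = 0.67 × 5.5237 = 3.7009 mm/d
Over 31 days: 3.7009 × 31 = 114.728 mm

115 mm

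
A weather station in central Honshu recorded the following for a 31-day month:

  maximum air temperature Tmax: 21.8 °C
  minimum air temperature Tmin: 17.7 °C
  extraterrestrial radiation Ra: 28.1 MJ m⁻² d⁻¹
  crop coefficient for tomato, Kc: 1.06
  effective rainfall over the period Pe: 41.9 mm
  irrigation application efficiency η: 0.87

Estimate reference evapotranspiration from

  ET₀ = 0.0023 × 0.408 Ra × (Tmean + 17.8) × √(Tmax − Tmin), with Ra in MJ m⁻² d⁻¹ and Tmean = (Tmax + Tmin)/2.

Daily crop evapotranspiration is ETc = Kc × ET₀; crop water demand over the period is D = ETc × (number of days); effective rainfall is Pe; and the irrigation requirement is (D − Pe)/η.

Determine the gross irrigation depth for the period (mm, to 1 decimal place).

Tmean = (21.8 + 17.7)/2 = 19.75 °C
0.408 Ra = 0.408 × 28.1 = 11.4648 mm/d equivalent
ET₀ = 0.0023 × 11.4648 × (19.75 + 17.8) × √4.1 = 0.0023 × 11.4648 × 37.55 × 2.0248 = 2.0049 mm/d
ETc = Kc × ET₀ = 1.06 × 2.0049 = 2.1252 mm/d
Crop demand D = ETc × 31 d = 2.1252 × 31 = 65.881 mm
D − Pe = 65.881 − 41.9 = 23.981 mm
Gross irrigation = 23.981 / 0.87 = 27.564 mm

27.6 mm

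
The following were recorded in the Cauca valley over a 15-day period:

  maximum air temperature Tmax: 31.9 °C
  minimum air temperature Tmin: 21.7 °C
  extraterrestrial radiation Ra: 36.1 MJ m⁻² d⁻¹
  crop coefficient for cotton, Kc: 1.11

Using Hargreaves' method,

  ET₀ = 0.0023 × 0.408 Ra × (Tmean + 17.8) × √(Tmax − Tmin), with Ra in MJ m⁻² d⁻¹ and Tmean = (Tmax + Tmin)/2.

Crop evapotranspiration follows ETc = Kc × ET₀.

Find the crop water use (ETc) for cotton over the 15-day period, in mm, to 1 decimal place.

Tmean = (31.9 + 21.7)/2 = 26.80 °C
0.408 Ra = 0.408 × 36.1 = 14.7288 mm/d equivalent
ET₀ = 0.0023 × 14.7288 × (26.80 + 17.8) × √10.2 = 0.0023 × 14.7288 × 44.60 × 3.1937 = 4.8253 mm/d
ETc = Kc × ET₀ = 1.11 × 4.8253 = 5.3561 mm/d
Over 15 days: 5.3561 × 15 = 80.342 mm

80.3 mm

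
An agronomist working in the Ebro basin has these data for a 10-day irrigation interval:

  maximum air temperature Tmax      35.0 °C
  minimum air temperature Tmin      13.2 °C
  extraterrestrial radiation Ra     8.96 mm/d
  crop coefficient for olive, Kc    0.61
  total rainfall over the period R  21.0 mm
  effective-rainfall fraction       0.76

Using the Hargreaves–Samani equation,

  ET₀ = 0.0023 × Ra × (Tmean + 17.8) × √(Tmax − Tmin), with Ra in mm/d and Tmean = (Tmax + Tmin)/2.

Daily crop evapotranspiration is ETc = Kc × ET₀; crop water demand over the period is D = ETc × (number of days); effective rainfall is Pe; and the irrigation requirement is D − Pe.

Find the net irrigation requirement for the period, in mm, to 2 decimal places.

Tmean = (35.0 + 13.2)/2 = 24.10 °C
ET₀ = 0.0023 × 8.96 × (24.10 + 17.8) × √21.8 = 0.0023 × 8.96 × 41.90 × 4.6690 = 4.0316 mm/d
ETc = Kc × ET₀ = 0.61 × 4.0316 = 2.4593 mm/d
Crop demand D = ETc × 10 d = 2.4593 × 10 = 24.593 mm
Pe = 0.76 × 21.0 = 15.960 mm
D − Pe = 24.593 − 15.960 = 8.633 mm

8.63 mm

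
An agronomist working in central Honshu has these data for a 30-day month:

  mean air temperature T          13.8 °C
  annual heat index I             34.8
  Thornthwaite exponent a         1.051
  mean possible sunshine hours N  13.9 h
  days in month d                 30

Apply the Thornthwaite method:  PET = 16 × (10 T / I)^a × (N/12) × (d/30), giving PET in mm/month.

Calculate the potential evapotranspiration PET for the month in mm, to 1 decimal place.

78.8 mm

10T/I = 10 × 13.8 / 34.8 = 3.9655
(10T/I)^a = 3.9655^1.051 = 4.2541
Uncorrected PET = 16 × 4.2541 = 68.066 mm
Correction = (N/12)(d/30) = (13.9/12)(30/30) = 1.1583
PET = 68.066 × 1.1583 = 78.841 mm/month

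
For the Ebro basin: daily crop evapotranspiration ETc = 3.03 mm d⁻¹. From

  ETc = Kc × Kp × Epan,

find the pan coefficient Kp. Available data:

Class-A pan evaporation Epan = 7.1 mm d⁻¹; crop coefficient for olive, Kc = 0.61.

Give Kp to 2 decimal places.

0.70

ETc = Kc × Kp × Epan  ⇒  Kp = ETc / (Kc × Epan)
Kp = 3.03 / (0.61 × 7.1) = 3.03 / 4.331 = 0.6996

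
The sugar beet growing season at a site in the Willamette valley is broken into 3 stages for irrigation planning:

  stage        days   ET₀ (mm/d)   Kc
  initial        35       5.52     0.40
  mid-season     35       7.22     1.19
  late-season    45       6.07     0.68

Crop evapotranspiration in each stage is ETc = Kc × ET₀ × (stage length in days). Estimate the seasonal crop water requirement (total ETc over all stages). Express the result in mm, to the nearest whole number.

initial: 0.40 × 5.52 × 35 = 77.28 mm
mid-season: 1.19 × 7.22 × 35 = 300.71 mm
late-season: 0.68 × 6.07 × 45 = 185.74 mm
Seasonal total = 563.73 mm

564 mm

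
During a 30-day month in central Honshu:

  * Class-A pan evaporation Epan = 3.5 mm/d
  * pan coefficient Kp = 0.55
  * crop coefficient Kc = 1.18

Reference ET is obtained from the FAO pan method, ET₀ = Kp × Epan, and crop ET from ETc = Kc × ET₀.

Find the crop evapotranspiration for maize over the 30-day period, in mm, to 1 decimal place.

68.1 mm

ET₀ = 0.55 × 3.5 = 1.9250 mm/d
ETc = Kc × ET₀ = 1.18 × 1.9250 = 2.2715 mm/d
Over 30 days: 2.2715 × 30 = 68.145 mm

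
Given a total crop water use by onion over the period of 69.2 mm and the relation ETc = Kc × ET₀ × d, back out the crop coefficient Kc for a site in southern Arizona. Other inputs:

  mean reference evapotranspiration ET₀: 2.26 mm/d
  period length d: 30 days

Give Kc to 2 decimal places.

1.02

ETc = Kc × ET₀ × d  ⇒  Kc = ETc / (ET₀ × d)
Kc = 69.2 / (2.26 × 30) = 69.2 / 67.80 = 1.0206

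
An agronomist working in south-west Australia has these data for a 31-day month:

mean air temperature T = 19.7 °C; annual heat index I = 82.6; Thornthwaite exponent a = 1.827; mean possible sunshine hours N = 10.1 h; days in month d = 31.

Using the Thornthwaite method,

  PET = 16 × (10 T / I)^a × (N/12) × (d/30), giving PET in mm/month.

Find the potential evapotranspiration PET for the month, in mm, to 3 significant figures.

10T/I = 10 × 19.7 / 82.6 = 2.3850
(10T/I)^a = 2.3850^1.827 = 4.8941
Uncorrected PET = 16 × 4.8941 = 78.306 mm
Correction = (N/12)(d/30) = (10.1/12)(31/30) = 0.8697
PET = 78.306 × 0.8697 = 68.103 mm/month

68.1 mm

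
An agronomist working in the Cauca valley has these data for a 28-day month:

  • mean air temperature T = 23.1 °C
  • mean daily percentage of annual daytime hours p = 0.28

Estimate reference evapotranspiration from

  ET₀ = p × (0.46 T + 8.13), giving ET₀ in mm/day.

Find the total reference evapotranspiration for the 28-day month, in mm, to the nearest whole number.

ET₀ = 0.28 × (0.46 × 23.1 + 8.13) = 0.28 × 18.756 = 5.2517 mm/d
Monthly total = 5.2517 × 28 = 147.048 mm

147 mm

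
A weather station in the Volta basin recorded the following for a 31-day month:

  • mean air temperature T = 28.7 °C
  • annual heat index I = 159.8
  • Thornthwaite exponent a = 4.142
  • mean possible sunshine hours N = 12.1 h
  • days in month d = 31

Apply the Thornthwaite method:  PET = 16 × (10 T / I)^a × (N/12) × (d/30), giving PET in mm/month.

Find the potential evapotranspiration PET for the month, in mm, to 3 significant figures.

10T/I = 10 × 28.7 / 159.8 = 1.7960
(10T/I)^a = 1.7960^4.142 = 11.3067
Uncorrected PET = 16 × 11.3067 = 180.907 mm
Correction = (N/12)(d/30) = (12.1/12)(31/30) = 1.0419
PET = 180.907 × 1.0419 = 188.487 mm/month

188 mm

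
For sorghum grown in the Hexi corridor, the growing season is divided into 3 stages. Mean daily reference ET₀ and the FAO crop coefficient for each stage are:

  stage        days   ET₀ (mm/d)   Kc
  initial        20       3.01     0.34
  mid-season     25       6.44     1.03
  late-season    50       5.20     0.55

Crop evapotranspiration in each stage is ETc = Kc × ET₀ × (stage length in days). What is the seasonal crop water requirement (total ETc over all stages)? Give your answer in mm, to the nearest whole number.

initial: 0.34 × 3.01 × 20 = 20.47 mm
mid-season: 1.03 × 6.44 × 25 = 165.83 mm
late-season: 0.55 × 5.20 × 50 = 143.00 mm
Seasonal total = 329.30 mm

329 mm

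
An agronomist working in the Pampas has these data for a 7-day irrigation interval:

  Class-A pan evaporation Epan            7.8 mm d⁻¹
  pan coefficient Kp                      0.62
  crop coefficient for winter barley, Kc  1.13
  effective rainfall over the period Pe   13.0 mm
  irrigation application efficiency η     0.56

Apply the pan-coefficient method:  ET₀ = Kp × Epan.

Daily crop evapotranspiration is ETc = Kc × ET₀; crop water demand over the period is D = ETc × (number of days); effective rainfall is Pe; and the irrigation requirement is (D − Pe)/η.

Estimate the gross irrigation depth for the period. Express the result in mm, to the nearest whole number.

45 mm

ET₀ = 0.62 × 7.8 = 4.8360 mm/d
ETc = Kc × ET₀ = 1.13 × 4.8360 = 5.4647 mm/d
Crop demand D = ETc × 7 d = 5.4647 × 7 = 38.253 mm
D − Pe = 38.253 − 13.0 = 25.253 mm
Gross irrigation = 25.253 / 0.56 = 45.095 mm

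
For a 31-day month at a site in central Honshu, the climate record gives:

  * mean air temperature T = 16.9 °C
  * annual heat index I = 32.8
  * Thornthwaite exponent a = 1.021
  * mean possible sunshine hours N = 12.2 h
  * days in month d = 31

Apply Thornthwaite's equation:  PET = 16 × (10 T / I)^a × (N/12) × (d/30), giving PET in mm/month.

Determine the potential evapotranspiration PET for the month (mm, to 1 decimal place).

89.6 mm

10T/I = 10 × 16.9 / 32.8 = 5.1524
(10T/I)^a = 5.1524^1.021 = 5.3329
Uncorrected PET = 16 × 5.3329 = 85.326 mm
Correction = (N/12)(d/30) = (12.2/12)(31/30) = 1.0506
PET = 85.326 × 1.0506 = 89.643 mm/month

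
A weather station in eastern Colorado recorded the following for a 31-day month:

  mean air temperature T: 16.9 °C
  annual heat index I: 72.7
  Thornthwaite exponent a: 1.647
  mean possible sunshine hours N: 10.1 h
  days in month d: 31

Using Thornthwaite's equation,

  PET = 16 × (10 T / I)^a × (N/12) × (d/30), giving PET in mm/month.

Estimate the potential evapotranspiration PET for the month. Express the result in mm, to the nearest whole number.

10T/I = 10 × 16.9 / 72.7 = 2.3246
(10T/I)^a = 2.3246^1.647 = 4.0121
Uncorrected PET = 16 × 4.0121 = 64.194 mm
Correction = (N/12)(d/30) = (10.1/12)(31/30) = 0.8697
PET = 64.194 × 0.8697 = 55.830 mm/month

56 mm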